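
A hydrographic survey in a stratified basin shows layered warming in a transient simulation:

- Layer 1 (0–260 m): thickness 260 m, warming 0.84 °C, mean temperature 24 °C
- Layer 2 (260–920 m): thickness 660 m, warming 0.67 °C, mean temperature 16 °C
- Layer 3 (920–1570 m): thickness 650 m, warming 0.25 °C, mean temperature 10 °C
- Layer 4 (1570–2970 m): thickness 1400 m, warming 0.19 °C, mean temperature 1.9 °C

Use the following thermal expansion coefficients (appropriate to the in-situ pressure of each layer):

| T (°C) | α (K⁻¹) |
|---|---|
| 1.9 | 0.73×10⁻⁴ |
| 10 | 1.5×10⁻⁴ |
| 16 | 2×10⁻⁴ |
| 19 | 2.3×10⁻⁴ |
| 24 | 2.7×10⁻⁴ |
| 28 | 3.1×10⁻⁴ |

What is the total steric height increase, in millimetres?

Layer 1 at 24 °C → α = 2.7×10⁻⁴ K⁻¹
Layer 2 at 16 °C → α = 2×10⁻⁴ K⁻¹
Layer 3 at 10 °C → α = 1.5×10⁻⁴ K⁻¹
Layer 4 at 1.9 °C → α = 0.73×10⁻⁴ K⁻¹
0–260 m: 0.84 × 260 × 2.7×10⁻⁴ = 0.058968 m
Layer 2: 2×10⁻⁴ × 660 × 0.67 = 0.08844 m
920–1570 m: 0.25 × 1.5×10⁻⁴ × 650 = 0.024375 m
1570–2970 m: 0.19 × 0.73×10⁻⁴ × 1400 = 0.019418 m
Δh = 0.058968 + 0.08844 + 0.024375 + 0.019418 = 0.191201 m

191 mm of thermosteric rise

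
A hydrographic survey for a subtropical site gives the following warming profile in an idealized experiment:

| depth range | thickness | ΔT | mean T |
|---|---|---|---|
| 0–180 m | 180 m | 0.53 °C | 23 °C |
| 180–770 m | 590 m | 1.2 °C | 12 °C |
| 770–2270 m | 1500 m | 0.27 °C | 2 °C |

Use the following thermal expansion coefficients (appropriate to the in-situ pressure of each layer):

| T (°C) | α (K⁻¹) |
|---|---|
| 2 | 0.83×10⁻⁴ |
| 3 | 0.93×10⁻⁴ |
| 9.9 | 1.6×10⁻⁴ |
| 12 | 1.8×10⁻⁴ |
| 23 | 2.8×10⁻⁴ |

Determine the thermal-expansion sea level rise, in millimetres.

Δh = 188 mm

Layer 1 at 23 °C → α = 2.8×10⁻⁴ K⁻¹
Layer 2 at 12 °C → α = 1.8×10⁻⁴ K⁻¹
Layer 3 at 2 °C → α = 0.83×10⁻⁴ K⁻¹
0–180 m: 180 × 2.8×10⁻⁴ × 0.53 = 0.026712 m
180–770 m: 1.2 × 590 × 1.8×10⁻⁴ = 0.12744 m
770–2270 m: 1500 × 0.27 × 0.83×10⁻⁴ = 0.033615 m
Δh = 0.026712 + 0.12744 + 0.033615 = 0.187767 m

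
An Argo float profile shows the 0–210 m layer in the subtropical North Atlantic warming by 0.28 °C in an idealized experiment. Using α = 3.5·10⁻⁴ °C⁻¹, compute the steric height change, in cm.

Δh = αΔT·H = 3.5×10⁻⁴ × 0.28 × 210 = 0.02058 m

2.06 cm of thermosteric rise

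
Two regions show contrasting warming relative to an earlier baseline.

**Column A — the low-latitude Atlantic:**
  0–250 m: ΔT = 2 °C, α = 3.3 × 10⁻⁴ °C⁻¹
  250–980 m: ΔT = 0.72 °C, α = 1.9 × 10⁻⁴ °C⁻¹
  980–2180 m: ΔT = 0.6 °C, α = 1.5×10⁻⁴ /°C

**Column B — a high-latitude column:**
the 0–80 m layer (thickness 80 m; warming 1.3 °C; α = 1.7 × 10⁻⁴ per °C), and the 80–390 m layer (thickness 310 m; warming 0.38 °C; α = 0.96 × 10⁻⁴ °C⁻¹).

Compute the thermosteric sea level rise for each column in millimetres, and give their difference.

A 0–250 m: 3.3×10⁻⁴ × 250 × 2 = 0.16500 m
A Layer 2: 1.9×10⁻⁴ × 730 × 0.72 = 0.099864 m
A 1200 × 0.6 × 1.5×10⁻⁴ = 0.10800 m
A total: 0.372864 m
B 0–80 m: 1.7×10⁻⁴ × 80 × 1.3 = 0.01768 m
B 80–390 m: 0.38 × 0.96×10⁻⁴ × 310 = 0.0113088 m
B total: 0.0289888 m
Difference: 0.372864 − 0.0289888 = 0.3438752 m

A: 370 mm; B: 29 mm; difference 340 mm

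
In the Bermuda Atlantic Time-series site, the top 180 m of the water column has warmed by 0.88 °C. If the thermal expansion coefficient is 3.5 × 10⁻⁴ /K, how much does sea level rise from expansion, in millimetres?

Δh = 55.4 mm

Δh = αΔT·H = 3.5×10⁻⁴ × 0.88 × 180 = 0.05544 m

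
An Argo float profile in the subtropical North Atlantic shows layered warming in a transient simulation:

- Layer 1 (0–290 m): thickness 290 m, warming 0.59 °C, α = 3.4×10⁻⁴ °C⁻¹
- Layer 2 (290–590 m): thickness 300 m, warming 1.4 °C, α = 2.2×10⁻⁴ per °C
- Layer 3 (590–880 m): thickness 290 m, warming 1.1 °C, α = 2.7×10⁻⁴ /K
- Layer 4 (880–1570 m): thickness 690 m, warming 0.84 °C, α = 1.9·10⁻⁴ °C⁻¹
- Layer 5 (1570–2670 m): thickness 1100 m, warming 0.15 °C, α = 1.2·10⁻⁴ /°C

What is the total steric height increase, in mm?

367 mm of thermosteric rise

290 × 3.4×10⁻⁴ × 0.59 = 0.058174 m
290–590 m: 300 × 2.2×10⁻⁴ × 1.4 = 0.09240 m
2.7×10⁻⁴ × 290 × 1.1 = 0.08613 m
Layer 4: 690 × 0.84 × 1.9×10⁻⁴ = 0.110124 m
Layer 5: 1.2×10⁻⁴ × 0.15 × 1100 = 0.01980 m
Δh = 0.058174 + 0.09240 + 0.08613 + 0.110124 + 0.01980 = 0.366628 m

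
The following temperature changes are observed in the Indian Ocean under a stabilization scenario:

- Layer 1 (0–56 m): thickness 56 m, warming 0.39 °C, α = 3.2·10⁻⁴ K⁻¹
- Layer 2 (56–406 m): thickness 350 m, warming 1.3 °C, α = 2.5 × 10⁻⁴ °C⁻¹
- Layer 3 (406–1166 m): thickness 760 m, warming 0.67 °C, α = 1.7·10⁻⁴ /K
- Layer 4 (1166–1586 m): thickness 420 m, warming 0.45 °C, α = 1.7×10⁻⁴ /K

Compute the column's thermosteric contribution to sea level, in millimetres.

Δh = 239 mm

Layer 1: 56 × 3.2×10⁻⁴ × 0.39 = 0.0069888 m
56–406 m: 2.5×10⁻⁴ × 1.3 × 350 = 0.11375 m
406–1166 m: 760 × 1.7×10⁻⁴ × 0.67 = 0.086564 m
1166–1586 m: 420 × 0.45 × 1.7×10⁻⁴ = 0.03213 m
Δh = 0.0069888 + 0.11375 + 0.086564 + 0.03213 = 0.2394328 m ≈ 239 mm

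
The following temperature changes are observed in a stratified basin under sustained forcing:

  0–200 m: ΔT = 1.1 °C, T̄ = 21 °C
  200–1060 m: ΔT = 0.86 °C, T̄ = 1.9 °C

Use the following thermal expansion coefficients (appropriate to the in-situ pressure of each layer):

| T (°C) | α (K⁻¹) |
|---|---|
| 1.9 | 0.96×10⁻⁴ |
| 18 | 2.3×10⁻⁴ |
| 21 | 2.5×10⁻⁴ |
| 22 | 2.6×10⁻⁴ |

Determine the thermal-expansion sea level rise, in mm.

Layer 1 at 21 °C → α = 2.5×10⁻⁴ K⁻¹
Layer 2 at 1.9 °C → α = 0.96×10⁻⁴ K⁻¹
Layer 1: 200 × 2.5×10⁻⁴ × 1.1 = 0.05500 m
Layer 2: 0.96×10⁻⁴ × 860 × 0.86 = 0.0710016 m
Δh = 0.05500 + 0.0710016 = 0.1260016 m

130 mm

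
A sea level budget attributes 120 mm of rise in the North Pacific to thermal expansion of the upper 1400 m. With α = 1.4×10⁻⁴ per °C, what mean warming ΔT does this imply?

ΔT ≈ 0.61 °C

ΔT = Δh/(αH) = 0.12 / (1.4×10⁻⁴ × 1400) ≈ 0.6122 °C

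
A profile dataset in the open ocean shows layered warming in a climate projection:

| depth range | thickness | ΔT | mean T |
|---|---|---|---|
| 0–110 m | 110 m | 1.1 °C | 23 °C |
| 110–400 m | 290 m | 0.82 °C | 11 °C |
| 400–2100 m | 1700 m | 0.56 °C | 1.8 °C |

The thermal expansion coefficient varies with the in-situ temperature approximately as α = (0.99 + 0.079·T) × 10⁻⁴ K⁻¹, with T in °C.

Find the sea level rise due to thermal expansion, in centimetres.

Layer 1: α = (0.99 + 0.079×23)×10⁻⁴ = 2.807×10⁻⁴ K⁻¹
Layer 2: α = (0.99 + 0.079×11)×10⁻⁴ = 1.859×10⁻⁴ K⁻¹
Layer 3: α = (0.99 + 0.079×1.8)×10⁻⁴ = 1.1322×10⁻⁴ K⁻¹
0–110 m: 110 × 1.1 × 2.807×10⁻⁴ = 0.0339647 m
0.82 × 290 × 1.859×10⁻⁴ = 0.04420702 m
400–2100 m: 1700 × 0.56 × 1.1322×10⁻⁴ = 0.10778544 m
Δh = 0.0339647 + 0.04420702 + 0.10778544 = 0.18595716 m ≈ 18.6 cm

18.6 cm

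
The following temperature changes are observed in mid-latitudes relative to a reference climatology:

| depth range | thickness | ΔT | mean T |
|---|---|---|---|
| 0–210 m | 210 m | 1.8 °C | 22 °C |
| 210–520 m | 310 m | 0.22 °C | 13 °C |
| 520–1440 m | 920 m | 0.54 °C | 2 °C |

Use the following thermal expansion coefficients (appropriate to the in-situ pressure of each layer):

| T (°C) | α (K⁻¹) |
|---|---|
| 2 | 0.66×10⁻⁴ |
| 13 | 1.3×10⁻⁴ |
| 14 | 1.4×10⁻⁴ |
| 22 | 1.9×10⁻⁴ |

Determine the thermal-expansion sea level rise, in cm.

Layer 1 at 22 °C → α = 1.9×10⁻⁴ K⁻¹
Layer 2 at 13 °C → α = 1.3×10⁻⁴ K⁻¹
Layer 3 at 2 °C → α = 0.66×10⁻⁴ K⁻¹
0–210 m: 210 × 1.9×10⁻⁴ × 1.8 = 0.07182 m
310 × 0.22 × 1.3×10⁻⁴ = 0.008866 m
Layer 3: 0.66×10⁻⁴ × 0.54 × 920 = 0.0327888 m
Δh = 0.07182 + 0.008866 + 0.0327888 = 0.1134748 m ≈ 11 cm

11 cm of thermosteric rise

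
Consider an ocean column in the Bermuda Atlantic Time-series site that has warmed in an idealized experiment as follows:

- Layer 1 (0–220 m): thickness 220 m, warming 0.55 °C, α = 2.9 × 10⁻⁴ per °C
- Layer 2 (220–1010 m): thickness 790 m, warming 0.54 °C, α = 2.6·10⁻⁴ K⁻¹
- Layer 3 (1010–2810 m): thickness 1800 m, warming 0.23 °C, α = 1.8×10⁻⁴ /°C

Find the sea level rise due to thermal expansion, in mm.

Δh = 221 mm

0–220 m: 220 × 0.55 × 2.9×10⁻⁴ = 0.03509 m
790 × 0.54 × 2.6×10⁻⁴ = 0.110916 m
1010–2810 m: 1800 × 0.23 × 1.8×10⁻⁴ = 0.07452 m
Δh = 0.03509 + 0.110916 + 0.07452 = 0.220526 m ≈ 221 mm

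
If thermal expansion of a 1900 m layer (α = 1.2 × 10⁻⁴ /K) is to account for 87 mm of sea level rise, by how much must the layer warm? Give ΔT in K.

ΔT = Δh/(αH) = 0.087 / (1.2×10⁻⁴ × 1900) ≈ 0.3816 K

0.382 K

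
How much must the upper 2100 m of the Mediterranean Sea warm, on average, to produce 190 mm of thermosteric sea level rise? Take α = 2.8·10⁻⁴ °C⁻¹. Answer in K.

ΔT = Δh/(αH) = 0.19 / (2.8×10⁻⁴ × 2100) ≈ 0.3231 K

ΔT ≈ 0.323 K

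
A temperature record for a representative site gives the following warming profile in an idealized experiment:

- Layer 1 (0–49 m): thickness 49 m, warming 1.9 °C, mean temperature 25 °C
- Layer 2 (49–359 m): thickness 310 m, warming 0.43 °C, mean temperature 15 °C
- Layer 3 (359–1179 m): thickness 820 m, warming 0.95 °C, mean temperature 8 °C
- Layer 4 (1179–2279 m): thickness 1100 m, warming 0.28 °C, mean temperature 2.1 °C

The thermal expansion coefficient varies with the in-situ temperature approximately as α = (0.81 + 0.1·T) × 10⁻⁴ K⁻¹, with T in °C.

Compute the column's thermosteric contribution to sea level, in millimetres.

218 mm of thermosteric rise

Layer 1: α = (0.81 + 0.1×25)×10⁻⁴ = 3.31×10⁻⁴ K⁻¹
Layer 2: α = (0.81 + 0.1×15)×10⁻⁴ = 2.31×10⁻⁴ K⁻¹
Layer 3: α = (0.81 + 0.1×8)×10⁻⁴ = 1.61×10⁻⁴ K⁻¹
Layer 4: α = (0.81 + 0.1×2.1)×10⁻⁴ = 1.02×10⁻⁴ K⁻¹
Layer 1: 49 × 1.9 × 3.31×10⁻⁴ = 0.0308161 m
310 × 0.43 × 2.31×10⁻⁴ = 0.0307923 m
Layer 3: 820 × 1.61×10⁻⁴ × 0.95 = 0.125419 m
1179–2279 m: 1.02×10⁻⁴ × 1100 × 0.28 = 0.031416 m
Δh = 0.0308161 + 0.0307923 + 0.125419 + 0.031416 = 0.2184434 m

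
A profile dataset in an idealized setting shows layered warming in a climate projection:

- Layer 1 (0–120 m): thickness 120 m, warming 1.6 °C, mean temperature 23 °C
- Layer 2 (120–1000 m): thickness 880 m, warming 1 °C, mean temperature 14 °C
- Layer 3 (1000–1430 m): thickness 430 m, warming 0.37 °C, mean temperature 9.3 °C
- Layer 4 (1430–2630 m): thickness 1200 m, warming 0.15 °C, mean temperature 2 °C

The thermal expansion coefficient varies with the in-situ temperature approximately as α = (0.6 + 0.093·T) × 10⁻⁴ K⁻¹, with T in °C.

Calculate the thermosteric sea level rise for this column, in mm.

Δh ≈ 260 mm

Layer 1: α = (0.6 + 0.093×23)×10⁻⁴ = 2.739×10⁻⁴ K⁻¹
Layer 2: α = (0.6 + 0.093×14)×10⁻⁴ = 1.902×10⁻⁴ K⁻¹
Layer 3: α = (0.6 + 0.093×9.3)×10⁻⁴ = 1.4649×10⁻⁴ K⁻¹
Layer 4: α = (0.6 + 0.093×2)×10⁻⁴ = 0.786×10⁻⁴ K⁻¹
2.739×10⁻⁴ × 120 × 1.6 = 0.0525888 m
1 × 880 × 1.902×10⁻⁴ = 0.167376 m
0.37 × 430 × 1.4649×10⁻⁴ = 0.023306559 m
1430–2630 m: 0.15 × 0.786×10⁻⁴ × 1200 = 0.014148 m
Δh = 0.0525888 + 0.167376 + 0.023306559 + 0.014148 = 0.257419359 m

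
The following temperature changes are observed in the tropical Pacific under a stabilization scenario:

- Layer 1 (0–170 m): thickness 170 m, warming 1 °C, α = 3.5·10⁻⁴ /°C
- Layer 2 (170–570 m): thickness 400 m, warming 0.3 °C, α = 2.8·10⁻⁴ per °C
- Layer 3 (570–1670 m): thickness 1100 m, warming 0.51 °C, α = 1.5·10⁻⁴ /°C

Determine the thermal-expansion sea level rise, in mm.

177 mm

0–170 m: 170 × 1 × 3.5×10⁻⁴ = 0.05950 m
Layer 2: 2.8×10⁻⁴ × 400 × 0.3 = 0.03360 m
1.5×10⁻⁴ × 1100 × 0.51 = 0.08415 m
Δh = 0.05950 + 0.03360 + 0.08415 = 0.17725 m ≈ 177 mm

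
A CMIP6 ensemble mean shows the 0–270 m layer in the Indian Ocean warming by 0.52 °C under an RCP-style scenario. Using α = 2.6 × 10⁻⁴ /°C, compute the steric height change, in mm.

37 mm

Δh = αΔT·H = 2.6×10⁻⁴ × 0.52 × 270 = 0.036504 m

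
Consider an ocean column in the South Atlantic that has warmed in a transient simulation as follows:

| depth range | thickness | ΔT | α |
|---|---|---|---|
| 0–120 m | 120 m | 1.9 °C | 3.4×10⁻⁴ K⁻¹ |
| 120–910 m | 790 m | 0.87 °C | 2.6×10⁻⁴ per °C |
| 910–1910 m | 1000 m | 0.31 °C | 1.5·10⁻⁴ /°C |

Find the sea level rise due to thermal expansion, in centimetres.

30.3 cm of thermosteric rise

Layer 1: 120 × 3.4×10⁻⁴ × 1.9 = 0.07752 m
120–910 m: 2.6×10⁻⁴ × 0.87 × 790 = 0.178698 m
Layer 3: 0.31 × 1.5×10⁻⁴ × 1000 = 0.04650 m
Δh = 0.07752 + 0.178698 + 0.04650 = 0.302718 m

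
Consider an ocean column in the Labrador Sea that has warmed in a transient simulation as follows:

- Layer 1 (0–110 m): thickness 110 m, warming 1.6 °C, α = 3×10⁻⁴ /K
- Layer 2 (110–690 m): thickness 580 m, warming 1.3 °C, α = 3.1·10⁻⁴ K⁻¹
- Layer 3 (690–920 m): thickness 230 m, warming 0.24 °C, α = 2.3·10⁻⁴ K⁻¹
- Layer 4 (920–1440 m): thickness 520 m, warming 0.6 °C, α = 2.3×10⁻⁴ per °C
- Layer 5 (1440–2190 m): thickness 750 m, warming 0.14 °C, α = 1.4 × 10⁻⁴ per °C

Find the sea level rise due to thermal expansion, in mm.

about 390 mm

110 × 3×10⁻⁴ × 1.6 = 0.05280 m
Layer 2: 3.1×10⁻⁴ × 1.3 × 580 = 0.23374 m
690–920 m: 0.24 × 230 × 2.3×10⁻⁴ = 0.012696 m
Layer 4: 520 × 2.3×10⁻⁴ × 0.6 = 0.07176 m
1440–2190 m: 1.4×10⁻⁴ × 0.14 × 750 = 0.01470 m
Δh = 0.05280 + 0.23374 + 0.012696 + 0.07176 + 0.01470 = 0.385696 m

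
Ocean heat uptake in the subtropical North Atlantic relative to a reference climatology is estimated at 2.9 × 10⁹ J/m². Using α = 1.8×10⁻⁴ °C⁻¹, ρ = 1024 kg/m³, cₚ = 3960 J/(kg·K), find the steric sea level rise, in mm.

129 mm of thermosteric rise

Δh = αQ/(ρcₚ) = 1.8×10⁻⁴ × 2.9×10⁹ / (1024 × 3960) ≈ 0.12873 m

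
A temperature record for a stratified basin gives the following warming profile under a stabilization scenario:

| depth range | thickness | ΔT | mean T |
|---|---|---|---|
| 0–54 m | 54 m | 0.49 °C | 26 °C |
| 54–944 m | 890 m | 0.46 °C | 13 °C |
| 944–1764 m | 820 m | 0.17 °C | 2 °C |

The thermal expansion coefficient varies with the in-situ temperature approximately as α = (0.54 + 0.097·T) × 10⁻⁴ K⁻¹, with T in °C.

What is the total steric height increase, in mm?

Layer 1: α = (0.54 + 0.097×26)×10⁻⁴ = 3.062×10⁻⁴ K⁻¹
Layer 2: α = (0.54 + 0.097×13)×10⁻⁴ = 1.801×10⁻⁴ K⁻¹
Layer 3: α = (0.54 + 0.097×2)×10⁻⁴ = 0.734×10⁻⁴ K⁻¹
0–54 m: 3.062×10⁻⁴ × 54 × 0.49 = 0.008102052 m
54–944 m: 890 × 0.46 × 1.801×10⁻⁴ = 0.07373294 m
944–1764 m: 0.734×10⁻⁴ × 0.17 × 820 = 0.01023196 m
Δh = 0.008102052 + 0.07373294 + 0.01023196 = 0.092066952 m

92.1 mm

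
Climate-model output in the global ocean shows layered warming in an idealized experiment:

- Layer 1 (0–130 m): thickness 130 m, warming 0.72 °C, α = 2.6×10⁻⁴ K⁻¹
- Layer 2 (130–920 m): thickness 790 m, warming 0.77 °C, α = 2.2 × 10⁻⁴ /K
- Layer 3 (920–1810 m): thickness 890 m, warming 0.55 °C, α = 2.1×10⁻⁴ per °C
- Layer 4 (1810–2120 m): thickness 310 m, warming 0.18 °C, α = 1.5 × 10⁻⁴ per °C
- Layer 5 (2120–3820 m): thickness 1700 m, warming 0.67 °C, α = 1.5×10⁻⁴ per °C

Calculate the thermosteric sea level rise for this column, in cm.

44.0 cm

130 × 2.6×10⁻⁴ × 0.72 = 0.024336 m
130–920 m: 0.77 × 790 × 2.2×10⁻⁴ = 0.133826 m
0.55 × 890 × 2.1×10⁻⁴ = 0.102795 m
1.5×10⁻⁴ × 310 × 0.18 = 0.00837 m
1.5×10⁻⁴ × 0.67 × 1700 = 0.17085 m
Δh = 0.024336 + 0.133826 + 0.102795 + 0.00837 + 0.17085 = 0.440177 m ≈ 44.0 cm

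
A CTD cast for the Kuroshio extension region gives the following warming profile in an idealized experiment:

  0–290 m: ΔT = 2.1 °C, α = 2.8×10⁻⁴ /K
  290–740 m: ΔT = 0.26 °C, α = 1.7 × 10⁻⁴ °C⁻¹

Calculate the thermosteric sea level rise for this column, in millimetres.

Layer 1: 2.8×10⁻⁴ × 2.1 × 290 = 0.17052 m
1.7×10⁻⁴ × 450 × 0.26 = 0.01989 m
Δh = 0.17052 + 0.01989 = 0.19041 m ≈ 190 mm

190 mm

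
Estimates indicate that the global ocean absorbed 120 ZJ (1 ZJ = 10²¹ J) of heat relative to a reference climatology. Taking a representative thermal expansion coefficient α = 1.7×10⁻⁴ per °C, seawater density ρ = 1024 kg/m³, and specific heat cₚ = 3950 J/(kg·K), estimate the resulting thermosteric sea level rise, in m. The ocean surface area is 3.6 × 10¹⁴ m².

Per unit area: Q = 120×10²¹ / (3.6×10¹⁴) ≈ 3.333×10⁸ J/m²
Δh = αQ/(ρcₚ) = 1.7×10⁻⁴ × 3.333×10⁸ / (1024 × 3950) ≈ 0.014008 m

0.014 m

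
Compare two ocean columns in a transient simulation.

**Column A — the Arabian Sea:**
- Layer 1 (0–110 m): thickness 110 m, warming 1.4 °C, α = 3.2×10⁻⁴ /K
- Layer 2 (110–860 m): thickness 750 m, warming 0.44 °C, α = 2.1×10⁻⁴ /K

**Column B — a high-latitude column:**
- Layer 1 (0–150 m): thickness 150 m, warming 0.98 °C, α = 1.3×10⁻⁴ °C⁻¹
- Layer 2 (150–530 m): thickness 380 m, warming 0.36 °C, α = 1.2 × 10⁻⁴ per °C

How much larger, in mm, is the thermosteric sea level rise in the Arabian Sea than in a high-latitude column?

A Layer 1: 1.4 × 3.2×10⁻⁴ × 110 = 0.04928 m
A Layer 2: 750 × 2.1×10⁻⁴ × 0.44 = 0.06930 m
A total: 0.11858 m
B Layer 1: 1.3×10⁻⁴ × 150 × 0.98 = 0.01911 m
B Layer 2: 380 × 1.2×10⁻⁴ × 0.36 = 0.016416 m
B total: 0.035526 m
Difference: 0.11858 − 0.035526 = 0.083054 m

83 mm larger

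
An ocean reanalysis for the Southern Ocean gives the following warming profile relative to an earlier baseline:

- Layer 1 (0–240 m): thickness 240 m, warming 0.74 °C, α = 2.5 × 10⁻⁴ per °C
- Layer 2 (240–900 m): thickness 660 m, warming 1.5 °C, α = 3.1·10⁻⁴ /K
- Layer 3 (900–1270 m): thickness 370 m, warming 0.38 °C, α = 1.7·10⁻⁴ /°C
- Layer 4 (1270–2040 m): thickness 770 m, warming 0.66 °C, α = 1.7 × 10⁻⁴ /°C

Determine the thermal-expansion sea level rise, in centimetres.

about 46.2 cm

2.5×10⁻⁴ × 240 × 0.74 = 0.04440 m
240–900 m: 3.1×10⁻⁴ × 1.5 × 660 = 0.30690 m
Layer 3: 0.38 × 1.7×10⁻⁴ × 370 = 0.023902 m
1270–2040 m: 0.66 × 770 × 1.7×10⁻⁴ = 0.086394 m
Δh = 0.04440 + 0.30690 + 0.023902 + 0.086394 = 0.461596 m ≈ 46.2 cm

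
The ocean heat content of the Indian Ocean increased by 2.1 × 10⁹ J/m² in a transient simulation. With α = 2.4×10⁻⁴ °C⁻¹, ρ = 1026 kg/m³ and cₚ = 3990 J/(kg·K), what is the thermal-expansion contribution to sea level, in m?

Δh ≈ 0.123 m

Δh = αQ/(ρcₚ) = 2.4×10⁻⁴ × 2.1×10⁹ / (1026 × 3990) ≈ 0.12311 m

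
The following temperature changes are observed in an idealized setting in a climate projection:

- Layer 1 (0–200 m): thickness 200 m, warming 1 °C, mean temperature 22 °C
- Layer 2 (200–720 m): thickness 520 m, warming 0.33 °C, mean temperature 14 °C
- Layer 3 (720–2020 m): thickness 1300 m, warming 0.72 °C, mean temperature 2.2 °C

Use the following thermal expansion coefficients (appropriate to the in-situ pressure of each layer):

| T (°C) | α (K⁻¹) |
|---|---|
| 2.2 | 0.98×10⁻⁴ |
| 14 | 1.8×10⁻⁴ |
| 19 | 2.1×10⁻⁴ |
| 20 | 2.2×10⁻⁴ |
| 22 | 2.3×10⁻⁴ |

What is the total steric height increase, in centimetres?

16.9 cm

Layer 1 at 22 °C → α = 2.3×10⁻⁴ K⁻¹
Layer 2 at 14 °C → α = 1.8×10⁻⁴ K⁻¹
Layer 3 at 2.2 °C → α = 0.98×10⁻⁴ K⁻¹
Layer 1: 2.3×10⁻⁴ × 200 × 1 = 0.04600 m
200–720 m: 0.33 × 520 × 1.8×10⁻⁴ = 0.030888 m
0.98×10⁻⁴ × 0.72 × 1300 = 0.091728 m
Δh = 0.04600 + 0.030888 + 0.091728 = 0.168616 m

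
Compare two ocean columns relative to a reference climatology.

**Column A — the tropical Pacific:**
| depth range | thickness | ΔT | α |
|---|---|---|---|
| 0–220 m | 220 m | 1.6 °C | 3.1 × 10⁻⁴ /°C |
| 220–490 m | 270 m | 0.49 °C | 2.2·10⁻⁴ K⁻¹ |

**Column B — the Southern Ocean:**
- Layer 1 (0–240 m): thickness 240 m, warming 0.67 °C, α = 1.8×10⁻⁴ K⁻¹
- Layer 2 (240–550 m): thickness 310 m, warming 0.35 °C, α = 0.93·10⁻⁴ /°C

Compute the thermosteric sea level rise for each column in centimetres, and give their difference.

A: 14 cm; B: 3.9 cm; difference 9.9 cm

A 220 × 3.1×10⁻⁴ × 1.6 = 0.10912 m
A Layer 2: 0.49 × 270 × 2.2×10⁻⁴ = 0.029106 m
A total: 0.138226 m
B Layer 1: 1.8×10⁻⁴ × 0.67 × 240 = 0.028944 m
B 0.93×10⁻⁴ × 310 × 0.35 = 0.0100905 m
B total: 0.0390345 m
Difference: 0.138226 − 0.0390345 = 0.0991915 m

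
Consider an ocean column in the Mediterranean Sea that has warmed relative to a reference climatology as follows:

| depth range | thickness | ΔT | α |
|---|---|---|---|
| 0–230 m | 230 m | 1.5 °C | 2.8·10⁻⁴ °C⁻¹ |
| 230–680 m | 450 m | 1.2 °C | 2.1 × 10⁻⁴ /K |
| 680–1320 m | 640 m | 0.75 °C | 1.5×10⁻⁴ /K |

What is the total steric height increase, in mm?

Δh = 282 mm

Layer 1: 1.5 × 2.8×10⁻⁴ × 230 = 0.09660 m
Layer 2: 450 × 1.2 × 2.1×10⁻⁴ = 0.11340 m
Layer 3: 1.5×10⁻⁴ × 640 × 0.75 = 0.07200 m
Δh = 0.09660 + 0.11340 + 0.07200 = 0.28200 m ≈ 282 mm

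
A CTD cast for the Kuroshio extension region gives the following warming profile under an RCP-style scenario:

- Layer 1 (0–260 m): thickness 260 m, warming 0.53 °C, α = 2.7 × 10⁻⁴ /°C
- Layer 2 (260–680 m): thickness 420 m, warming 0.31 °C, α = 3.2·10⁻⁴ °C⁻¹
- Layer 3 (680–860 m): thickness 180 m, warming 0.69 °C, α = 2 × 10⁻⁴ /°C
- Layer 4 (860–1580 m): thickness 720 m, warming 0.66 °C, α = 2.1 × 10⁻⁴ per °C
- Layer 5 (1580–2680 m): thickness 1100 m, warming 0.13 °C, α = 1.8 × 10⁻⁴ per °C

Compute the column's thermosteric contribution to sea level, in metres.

2.7×10⁻⁴ × 260 × 0.53 = 0.037206 m
420 × 0.31 × 3.2×10⁻⁴ = 0.041664 m
Layer 3: 0.69 × 180 × 2×10⁻⁴ = 0.02484 m
860–1580 m: 2.1×10⁻⁴ × 0.66 × 720 = 0.099792 m
1580–2680 m: 1.8×10⁻⁴ × 1100 × 0.13 = 0.02574 m
Δh = 0.037206 + 0.041664 + 0.02484 + 0.099792 + 0.02574 = 0.229242 m

0.23 m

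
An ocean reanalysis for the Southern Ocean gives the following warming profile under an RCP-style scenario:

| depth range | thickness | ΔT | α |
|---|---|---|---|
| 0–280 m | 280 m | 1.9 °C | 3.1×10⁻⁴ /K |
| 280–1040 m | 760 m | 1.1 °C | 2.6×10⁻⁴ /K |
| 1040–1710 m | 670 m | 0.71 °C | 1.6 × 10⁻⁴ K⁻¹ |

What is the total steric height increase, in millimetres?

Layer 1: 3.1×10⁻⁴ × 280 × 1.9 = 0.16492 m
280–1040 m: 2.6×10⁻⁴ × 1.1 × 760 = 0.21736 m
1040–1710 m: 1.6×10⁻⁴ × 0.71 × 670 = 0.076112 m
Δh = 0.16492 + 0.21736 + 0.076112 = 0.458392 m ≈ 460 mm

Δh = 460 mm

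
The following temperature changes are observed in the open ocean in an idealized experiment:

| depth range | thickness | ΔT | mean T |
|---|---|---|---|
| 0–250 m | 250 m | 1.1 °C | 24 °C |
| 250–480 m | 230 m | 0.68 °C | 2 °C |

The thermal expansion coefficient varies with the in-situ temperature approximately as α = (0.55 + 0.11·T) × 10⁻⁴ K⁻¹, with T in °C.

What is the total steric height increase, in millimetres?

about 99.8 mm

Layer 1: α = (0.55 + 0.11×24)×10⁻⁴ = 3.19×10⁻⁴ K⁻¹
Layer 2: α = (0.55 + 0.11×2)×10⁻⁴ = 0.77×10⁻⁴ K⁻¹
Layer 1: 1.1 × 3.19×10⁻⁴ × 250 = 0.087725 m
250–480 m: 230 × 0.77×10⁻⁴ × 0.68 = 0.0120428 m
Δh = 0.087725 + 0.0120428 = 0.0997678 m ≈ 99.8 mm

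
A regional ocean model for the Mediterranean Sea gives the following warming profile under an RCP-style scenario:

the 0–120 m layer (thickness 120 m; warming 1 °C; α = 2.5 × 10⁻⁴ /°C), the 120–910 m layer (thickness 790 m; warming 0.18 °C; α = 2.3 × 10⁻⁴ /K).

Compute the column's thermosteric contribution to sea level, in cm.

6.3 cm of thermosteric rise

0–120 m: 2.5×10⁻⁴ × 120 × 1 = 0.03000 m
120–910 m: 790 × 0.18 × 2.3×10⁻⁴ = 0.032706 m
Δh = 0.03000 + 0.032706 = 0.062706 m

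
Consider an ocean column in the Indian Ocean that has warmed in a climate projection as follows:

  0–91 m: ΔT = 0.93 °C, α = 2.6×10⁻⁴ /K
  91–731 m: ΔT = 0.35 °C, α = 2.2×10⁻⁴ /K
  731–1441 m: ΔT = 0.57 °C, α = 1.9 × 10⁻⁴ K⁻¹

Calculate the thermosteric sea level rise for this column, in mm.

Layer 1: 0.93 × 2.6×10⁻⁴ × 91 = 0.0220038 m
Layer 2: 0.35 × 640 × 2.2×10⁻⁴ = 0.04928 m
731–1441 m: 710 × 0.57 × 1.9×10⁻⁴ = 0.076893 m
Δh = 0.0220038 + 0.04928 + 0.076893 = 0.1481768 m ≈ 148 mm

Δh = 148 mm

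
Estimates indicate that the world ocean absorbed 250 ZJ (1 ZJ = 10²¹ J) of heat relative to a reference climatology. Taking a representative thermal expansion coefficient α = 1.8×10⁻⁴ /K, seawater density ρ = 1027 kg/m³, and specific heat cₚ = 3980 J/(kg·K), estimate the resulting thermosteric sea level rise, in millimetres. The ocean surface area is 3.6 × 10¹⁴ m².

Per unit area: Q = 250×10²¹ / (3.6×10¹⁴) ≈ 6.944×10⁸ J/m²
Δh = αQ/(ρcₚ) = 1.8×10⁻⁴ × 6.944×10⁸ / (1027 × 3980) ≈ 0.030579 m

30.6 mm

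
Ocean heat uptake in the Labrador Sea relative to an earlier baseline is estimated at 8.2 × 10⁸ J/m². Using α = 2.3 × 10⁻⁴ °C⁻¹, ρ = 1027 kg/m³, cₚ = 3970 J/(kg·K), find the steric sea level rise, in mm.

Δh = αQ/(ρcₚ) = 2.3×10⁻⁴ × 8.2×10⁸ / (1027 × 3970) ≈ 0.046257 m

46.3 mm of thermosteric rise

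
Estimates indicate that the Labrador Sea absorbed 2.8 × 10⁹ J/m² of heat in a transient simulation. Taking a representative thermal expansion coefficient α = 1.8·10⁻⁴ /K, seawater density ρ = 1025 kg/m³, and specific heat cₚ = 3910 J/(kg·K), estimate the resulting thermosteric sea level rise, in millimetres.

Δh ≈ 126 mm

Δh = αQ/(ρcₚ) = 1.8×10⁻⁴ × 2.8×10⁹ / (1025 × 3910) ≈ 0.12576 m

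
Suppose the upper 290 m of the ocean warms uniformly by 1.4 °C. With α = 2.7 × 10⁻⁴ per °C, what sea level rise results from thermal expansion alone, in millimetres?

110 mm

Δh = αΔT·H = 2.7×10⁻⁴ × 1.4 × 290 = 0.10962 m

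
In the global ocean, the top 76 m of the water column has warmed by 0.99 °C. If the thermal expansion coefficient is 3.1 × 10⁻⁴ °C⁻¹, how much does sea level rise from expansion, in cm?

Δh = αΔT·H = 3.1×10⁻⁴ × 0.99 × 76 = 0.0233244 m

2.3 cm of thermosteric rise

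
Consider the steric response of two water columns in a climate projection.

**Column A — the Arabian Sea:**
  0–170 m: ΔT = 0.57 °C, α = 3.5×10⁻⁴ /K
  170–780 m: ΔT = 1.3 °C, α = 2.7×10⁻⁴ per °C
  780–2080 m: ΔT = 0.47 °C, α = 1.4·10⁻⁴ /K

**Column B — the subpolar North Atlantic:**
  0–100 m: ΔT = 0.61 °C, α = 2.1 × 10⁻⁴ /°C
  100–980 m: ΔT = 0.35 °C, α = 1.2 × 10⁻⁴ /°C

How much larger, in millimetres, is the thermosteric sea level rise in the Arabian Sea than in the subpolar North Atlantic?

A 0–170 m: 0.57 × 170 × 3.5×10⁻⁴ = 0.033915 m
A 1.3 × 2.7×10⁻⁴ × 610 = 0.21411 m
A 1300 × 1.4×10⁻⁴ × 0.47 = 0.08554 m
A total: 0.333565 m
B 0–100 m: 2.1×10⁻⁴ × 100 × 0.61 = 0.01281 m
B 0.35 × 880 × 1.2×10⁻⁴ = 0.03696 m
B total: 0.04977 m
Difference: 0.333565 − 0.04977 = 0.283795 m

280 mm larger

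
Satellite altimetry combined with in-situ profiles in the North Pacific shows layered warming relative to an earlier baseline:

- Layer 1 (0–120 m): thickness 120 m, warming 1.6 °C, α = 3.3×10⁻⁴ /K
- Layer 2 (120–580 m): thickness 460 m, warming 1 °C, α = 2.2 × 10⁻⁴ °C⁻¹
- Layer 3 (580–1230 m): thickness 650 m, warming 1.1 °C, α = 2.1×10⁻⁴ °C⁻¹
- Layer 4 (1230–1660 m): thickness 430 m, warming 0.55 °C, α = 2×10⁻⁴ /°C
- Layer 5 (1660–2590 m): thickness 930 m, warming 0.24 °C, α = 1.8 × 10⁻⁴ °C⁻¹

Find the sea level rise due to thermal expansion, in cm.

120 × 3.3×10⁻⁴ × 1.6 = 0.06336 m
Layer 2: 460 × 2.2×10⁻⁴ × 1 = 0.10120 m
580–1230 m: 1.1 × 2.1×10⁻⁴ × 650 = 0.15015 m
2×10⁻⁴ × 430 × 0.55 = 0.04730 m
Layer 5: 0.24 × 930 × 1.8×10⁻⁴ = 0.040176 m
Δh = 0.06336 + 0.10120 + 0.15015 + 0.04730 + 0.040176 = 0.402186 m ≈ 40.2 cm

40.2 cm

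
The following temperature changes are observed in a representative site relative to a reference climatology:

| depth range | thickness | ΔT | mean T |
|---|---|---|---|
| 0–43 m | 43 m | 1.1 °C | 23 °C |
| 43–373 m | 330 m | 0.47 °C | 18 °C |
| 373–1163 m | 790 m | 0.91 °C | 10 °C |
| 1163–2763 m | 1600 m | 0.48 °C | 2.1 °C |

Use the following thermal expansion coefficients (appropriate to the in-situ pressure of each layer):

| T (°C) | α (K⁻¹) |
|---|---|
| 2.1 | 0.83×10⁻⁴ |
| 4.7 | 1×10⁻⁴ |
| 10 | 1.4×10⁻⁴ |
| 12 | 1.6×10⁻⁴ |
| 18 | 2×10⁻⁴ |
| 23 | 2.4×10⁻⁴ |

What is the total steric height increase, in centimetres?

Δh = 20.7 cm

Layer 1 at 23 °C → α = 2.4×10⁻⁴ K⁻¹
Layer 2 at 18 °C → α = 2×10⁻⁴ K⁻¹
Layer 3 at 10 °C → α = 1.4×10⁻⁴ K⁻¹
Layer 4 at 2.1 °C → α = 0.83×10⁻⁴ K⁻¹
43 × 1.1 × 2.4×10⁻⁴ = 0.011352 m
Layer 2: 0.47 × 2×10⁻⁴ × 330 = 0.03102 m
373–1163 m: 0.91 × 1.4×10⁻⁴ × 790 = 0.100646 m
1163–2763 m: 1600 × 0.83×10⁻⁴ × 0.48 = 0.063744 m
Δh = 0.011352 + 0.03102 + 0.100646 + 0.063744 = 0.206762 m ≈ 20.7 cm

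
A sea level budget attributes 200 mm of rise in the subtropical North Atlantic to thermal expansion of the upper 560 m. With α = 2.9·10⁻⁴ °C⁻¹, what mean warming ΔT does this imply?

ΔT = Δh/(αH) = 0.2 / (2.9×10⁻⁴ × 560) ≈ 1.232 K

ΔT ≈ 1.23 K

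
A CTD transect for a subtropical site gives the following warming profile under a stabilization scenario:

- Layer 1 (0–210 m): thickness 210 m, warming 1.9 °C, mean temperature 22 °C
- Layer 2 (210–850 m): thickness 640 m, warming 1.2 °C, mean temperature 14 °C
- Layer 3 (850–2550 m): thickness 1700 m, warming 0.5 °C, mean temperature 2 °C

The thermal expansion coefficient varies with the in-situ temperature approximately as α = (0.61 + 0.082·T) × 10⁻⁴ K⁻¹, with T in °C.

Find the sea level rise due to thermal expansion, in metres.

about 0.297 m

Layer 1: α = (0.61 + 0.082×22)×10⁻⁴ = 2.414×10⁻⁴ K⁻¹
Layer 2: α = (0.61 + 0.082×14)×10⁻⁴ = 1.758×10⁻⁴ K⁻¹
Layer 3: α = (0.61 + 0.082×2)×10⁻⁴ = 0.774×10⁻⁴ K⁻¹
2.414×10⁻⁴ × 1.9 × 210 = 0.0963186 m
1.758×10⁻⁴ × 640 × 1.2 = 0.1350144 m
850–2550 m: 0.5 × 1700 × 0.774×10⁻⁴ = 0.06579 m
Δh = 0.0963186 + 0.1350144 + 0.06579 = 0.297123 m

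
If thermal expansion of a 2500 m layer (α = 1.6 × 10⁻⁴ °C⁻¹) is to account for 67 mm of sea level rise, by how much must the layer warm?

ΔT = Δh/(αH) = 0.067 / (1.6×10⁻⁴ × 2500) = 0.1675 °C

0.168 °C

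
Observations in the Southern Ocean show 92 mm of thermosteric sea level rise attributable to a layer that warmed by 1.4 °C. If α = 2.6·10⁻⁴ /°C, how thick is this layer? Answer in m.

about 253 m

H = Δh/(αΔT) = 0.092 / (2.6×10⁻⁴ × 1.4) ≈ 252.7 m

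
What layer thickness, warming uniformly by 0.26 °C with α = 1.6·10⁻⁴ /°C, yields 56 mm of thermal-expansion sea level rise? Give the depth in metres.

H = Δh/(αΔT) = 0.056 / (1.6×10⁻⁴ × 0.26) ≈ 1346 m

H ≈ 1350 m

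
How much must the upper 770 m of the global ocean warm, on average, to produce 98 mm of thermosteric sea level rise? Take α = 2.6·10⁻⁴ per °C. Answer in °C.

about 0.490 °C

ΔT = Δh/(αH) = 0.098 / (2.6×10⁻⁴ × 770) ≈ 0.4895 °C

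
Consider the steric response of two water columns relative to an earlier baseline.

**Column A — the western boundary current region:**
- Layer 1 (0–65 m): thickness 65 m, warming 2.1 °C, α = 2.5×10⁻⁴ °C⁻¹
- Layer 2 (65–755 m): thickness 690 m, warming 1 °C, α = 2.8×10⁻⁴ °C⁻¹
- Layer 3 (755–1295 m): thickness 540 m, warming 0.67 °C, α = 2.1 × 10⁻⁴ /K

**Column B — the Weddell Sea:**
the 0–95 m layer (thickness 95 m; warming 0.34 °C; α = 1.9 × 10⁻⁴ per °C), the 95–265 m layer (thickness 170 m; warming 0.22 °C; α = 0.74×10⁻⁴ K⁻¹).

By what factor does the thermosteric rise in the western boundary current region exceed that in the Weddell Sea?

34.1

A Layer 1: 2.1 × 2.5×10⁻⁴ × 65 = 0.034125 m
A 65–755 m: 2.8×10⁻⁴ × 690 × 1 = 0.19320 m
A 755–1295 m: 0.67 × 2.1×10⁻⁴ × 540 = 0.075978 m
A total: 0.303303 m
B 0–95 m: 0.34 × 1.9×10⁻⁴ × 95 = 0.006137 m
B 0.74×10⁻⁴ × 170 × 0.22 = 0.0027676 m
B total: 0.0089046 m
Ratio: 0.303303 / 0.0089046 ≈ 34.06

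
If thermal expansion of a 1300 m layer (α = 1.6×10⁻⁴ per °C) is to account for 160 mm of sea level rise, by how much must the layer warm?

ΔT = Δh/(αH) = 0.16 / (1.6×10⁻⁴ × 1300) ≈ 0.7692 K

0.77 K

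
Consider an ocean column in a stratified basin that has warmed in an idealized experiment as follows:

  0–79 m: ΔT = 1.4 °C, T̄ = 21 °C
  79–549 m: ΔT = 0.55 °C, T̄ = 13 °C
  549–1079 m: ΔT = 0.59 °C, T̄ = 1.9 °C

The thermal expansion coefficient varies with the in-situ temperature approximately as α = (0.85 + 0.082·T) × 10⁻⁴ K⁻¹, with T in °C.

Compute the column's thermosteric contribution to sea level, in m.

Layer 1: α = (0.85 + 0.082×21)×10⁻⁴ = 2.572×10⁻⁴ K⁻¹
Layer 2: α = (0.85 + 0.082×13)×10⁻⁴ = 1.916×10⁻⁴ K⁻¹
Layer 3: α = (0.85 + 0.082×1.9)×10⁻⁴ = 1.0058×10⁻⁴ K⁻¹
Layer 1: 79 × 2.572×10⁻⁴ × 1.4 = 0.02844632 m
470 × 1.916×10⁻⁴ × 0.55 = 0.0495286 m
549–1079 m: 1.0058×10⁻⁴ × 530 × 0.59 = 0.031451366 m
Δh = 0.02844632 + 0.0495286 + 0.031451366 = 0.109426286 m ≈ 0.109 m

Δh = 0.109 m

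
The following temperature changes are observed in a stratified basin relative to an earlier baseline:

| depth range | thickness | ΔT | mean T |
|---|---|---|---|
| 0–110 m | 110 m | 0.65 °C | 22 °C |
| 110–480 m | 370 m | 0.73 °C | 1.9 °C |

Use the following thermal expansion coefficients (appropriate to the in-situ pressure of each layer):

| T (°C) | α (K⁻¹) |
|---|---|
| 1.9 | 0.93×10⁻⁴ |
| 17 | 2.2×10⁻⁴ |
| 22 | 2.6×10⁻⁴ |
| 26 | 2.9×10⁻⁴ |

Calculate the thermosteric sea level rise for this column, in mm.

Δh ≈ 43.7 mm

Layer 1 at 22 °C → α = 2.6×10⁻⁴ K⁻¹
Layer 2 at 1.9 °C → α = 0.93×10⁻⁴ K⁻¹
Layer 1: 0.65 × 2.6×10⁻⁴ × 110 = 0.01859 m
370 × 0.93×10⁻⁴ × 0.73 = 0.0251193 m
Δh = 0.01859 + 0.0251193 = 0.0437093 m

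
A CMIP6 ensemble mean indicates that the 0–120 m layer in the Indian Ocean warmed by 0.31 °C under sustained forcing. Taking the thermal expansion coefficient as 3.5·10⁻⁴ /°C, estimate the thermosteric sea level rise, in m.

Δh = αΔT·H = 3.5×10⁻⁴ × 0.31 × 120 = 0.01302 m

Δh ≈ 0.013 m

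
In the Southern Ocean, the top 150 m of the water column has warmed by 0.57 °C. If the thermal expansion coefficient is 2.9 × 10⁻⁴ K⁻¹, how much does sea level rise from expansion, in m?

0.0248 m

Δh = αΔT·H = 2.9×10⁻⁴ × 0.57 × 150 = 0.024795 m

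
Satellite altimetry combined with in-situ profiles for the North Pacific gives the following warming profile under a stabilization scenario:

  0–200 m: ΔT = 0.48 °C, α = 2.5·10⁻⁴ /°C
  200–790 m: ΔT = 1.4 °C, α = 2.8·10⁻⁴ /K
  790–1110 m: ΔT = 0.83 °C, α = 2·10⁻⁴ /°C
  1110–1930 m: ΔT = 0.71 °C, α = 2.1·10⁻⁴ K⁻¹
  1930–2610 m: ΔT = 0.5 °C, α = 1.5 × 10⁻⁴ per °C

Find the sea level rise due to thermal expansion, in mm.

482 mm

2.5×10⁻⁴ × 0.48 × 200 = 0.02400 m
590 × 2.8×10⁻⁴ × 1.4 = 0.23128 m
320 × 0.83 × 2×10⁻⁴ = 0.05312 m
1110–1930 m: 820 × 0.71 × 2.1×10⁻⁴ = 0.122262 m
Layer 5: 680 × 0.5 × 1.5×10⁻⁴ = 0.05100 m
Δh = 0.02400 + 0.23128 + 0.05312 + 0.122262 + 0.05100 = 0.481662 m ≈ 482 mm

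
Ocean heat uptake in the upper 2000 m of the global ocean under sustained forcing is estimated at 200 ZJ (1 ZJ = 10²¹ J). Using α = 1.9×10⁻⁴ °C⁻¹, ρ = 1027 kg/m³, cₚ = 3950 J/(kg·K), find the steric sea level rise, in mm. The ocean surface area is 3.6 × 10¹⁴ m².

Per unit area: Q = 200×10²¹ / (3.6×10¹⁴) ≈ 5.556×10⁸ J/m²
Δh = αQ/(ρcₚ) = 1.9×10⁻⁴ × 5.556×10⁸ / (1027 × 3950) ≈ 0.026022 m

Δh ≈ 26.0 mm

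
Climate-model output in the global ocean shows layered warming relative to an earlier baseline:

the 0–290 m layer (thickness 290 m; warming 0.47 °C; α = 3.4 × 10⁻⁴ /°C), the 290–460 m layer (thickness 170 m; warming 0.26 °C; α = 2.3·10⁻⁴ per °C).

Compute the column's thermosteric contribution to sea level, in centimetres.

3.4×10⁻⁴ × 0.47 × 290 = 0.046342 m
290–460 m: 2.3×10⁻⁴ × 170 × 0.26 = 0.010166 m
Δh = 0.046342 + 0.010166 = 0.056508 m

5.65 cm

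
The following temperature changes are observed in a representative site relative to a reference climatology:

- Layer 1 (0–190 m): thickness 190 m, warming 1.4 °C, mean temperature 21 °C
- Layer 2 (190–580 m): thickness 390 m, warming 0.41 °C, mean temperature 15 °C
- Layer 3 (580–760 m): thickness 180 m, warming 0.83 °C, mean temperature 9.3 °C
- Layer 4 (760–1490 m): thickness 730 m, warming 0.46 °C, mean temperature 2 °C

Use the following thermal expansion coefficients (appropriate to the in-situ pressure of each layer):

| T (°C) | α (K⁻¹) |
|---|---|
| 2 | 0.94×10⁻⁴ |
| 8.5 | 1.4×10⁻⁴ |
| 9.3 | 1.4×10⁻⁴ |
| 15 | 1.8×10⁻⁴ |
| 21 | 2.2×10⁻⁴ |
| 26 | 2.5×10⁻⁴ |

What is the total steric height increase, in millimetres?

about 140 mm

Layer 1 at 21 °C → α = 2.2×10⁻⁴ K⁻¹
Layer 2 at 15 °C → α = 1.8×10⁻⁴ K⁻¹
Layer 3 at 9.3 °C → α = 1.4×10⁻⁴ K⁻¹
Layer 4 at 2 °C → α = 0.94×10⁻⁴ K⁻¹
2.2×10⁻⁴ × 1.4 × 190 = 0.05852 m
1.8×10⁻⁴ × 0.41 × 390 = 0.028782 m
180 × 0.83 × 1.4×10⁻⁴ = 0.020916 m
Layer 4: 0.46 × 0.94×10⁻⁴ × 730 = 0.0315652 m
Δh = 0.05852 + 0.028782 + 0.020916 + 0.0315652 = 0.1397832 m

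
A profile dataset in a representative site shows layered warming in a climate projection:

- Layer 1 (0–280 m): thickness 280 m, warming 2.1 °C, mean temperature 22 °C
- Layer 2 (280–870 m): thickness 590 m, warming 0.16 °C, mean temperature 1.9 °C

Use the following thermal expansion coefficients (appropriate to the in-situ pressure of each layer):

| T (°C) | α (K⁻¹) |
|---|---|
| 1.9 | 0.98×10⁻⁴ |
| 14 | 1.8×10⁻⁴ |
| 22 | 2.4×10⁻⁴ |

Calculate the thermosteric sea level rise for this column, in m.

Layer 1 at 22 °C → α = 2.4×10⁻⁴ K⁻¹
Layer 2 at 1.9 °C → α = 0.98×10⁻⁴ K⁻¹
280 × 2.4×10⁻⁴ × 2.1 = 0.14112 m
280–870 m: 0.16 × 0.98×10⁻⁴ × 590 = 0.0092512 m
Δh = 0.14112 + 0.0092512 = 0.1503712 m

about 0.150 m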